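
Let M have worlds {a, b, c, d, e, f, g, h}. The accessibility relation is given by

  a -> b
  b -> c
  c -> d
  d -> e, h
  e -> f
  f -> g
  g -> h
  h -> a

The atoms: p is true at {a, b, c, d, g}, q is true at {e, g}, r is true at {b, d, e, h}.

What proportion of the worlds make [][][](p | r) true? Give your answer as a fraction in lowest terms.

a: successors {b}; [][](p | r) there: b:T. ✓
b: successors {c}; [][](p | r) there: c:T. ✓
c: successors {d}; [][](p | r) there: d:F. ✗
d: successors {e, h}; [][](p | r) there: e:T, h:T. ✓
e: successors {f}; [][](p | r) there: f:T. ✓
f: successors {g}; [][](p | r) there: g:T. ✓
g: successors {h}; [][](p | r) there: h:T. ✓
h: successors {a}; [][](p | r) there: a:T. ✓
That's 7 of 8 worlds, so 7/8.

7/8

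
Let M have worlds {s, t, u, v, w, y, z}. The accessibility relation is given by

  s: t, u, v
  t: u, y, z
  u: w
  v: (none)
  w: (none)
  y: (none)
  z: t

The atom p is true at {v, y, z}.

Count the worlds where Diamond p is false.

s: successors {t, u, v}; p there: t:F, u:F, v:T. ✓
t: successors {u, y, z}; p there: u:F, y:T, z:T. ✓
u: successors {w}; p there: w:F. ✗
v: no successors, so Diamond p fails. ✗
w: no successors, so Diamond p fails. ✗
y: no successors, so Diamond p fails. ✗
z: successors {t}; p there: t:F. ✗
Satisfying worlds: {s, t}.
So Diamond p fails at the other 5 worlds.

5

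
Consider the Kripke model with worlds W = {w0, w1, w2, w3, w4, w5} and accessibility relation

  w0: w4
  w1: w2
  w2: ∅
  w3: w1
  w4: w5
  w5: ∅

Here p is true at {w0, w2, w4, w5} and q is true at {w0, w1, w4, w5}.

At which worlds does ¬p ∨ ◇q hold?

w0: ¬p is F, ◇q is T. ✓
w1: ¬p is T, ◇q is F. ✓
w2: ¬p is F, ◇q is F. ✗
w3: ¬p is T, ◇q is T. ✓
w4: ¬p is F, ◇q is T. ✓
w5: ¬p is F, ◇q is F. ✗

{w0, w1, w3, w4}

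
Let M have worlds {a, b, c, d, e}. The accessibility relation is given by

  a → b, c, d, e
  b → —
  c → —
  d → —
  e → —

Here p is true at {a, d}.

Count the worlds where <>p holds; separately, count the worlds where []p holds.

For <>p:
a: successors {b, c, d, e}; p there: b:F, c:F, d:T, e:F. ✓
b: no successors, so <>p fails. ✗
c: no successors, so <>p fails. ✗
d: no successors, so <>p fails. ✗
e: no successors, so <>p fails. ✗
— 1 world.
For []p:
a: successors {b, c, d, e}; p there: b:F, c:F, d:T, e:F. ✗
b: no successors, so []p holds vacuously. ✓
c: no successors, so []p holds vacuously. ✓
d: no successors, so []p holds vacuously. ✓
e: no successors, so []p holds vacuously. ✓
— 4 worlds.

1 and 4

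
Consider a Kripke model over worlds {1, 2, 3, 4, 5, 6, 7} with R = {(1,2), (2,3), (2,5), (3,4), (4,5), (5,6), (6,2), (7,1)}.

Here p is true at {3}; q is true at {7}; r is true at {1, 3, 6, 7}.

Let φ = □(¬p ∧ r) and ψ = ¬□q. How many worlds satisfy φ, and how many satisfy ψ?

2 and 7

For □(¬p ∧ r):
1: successors {2}; ¬p ∧ r there: 2:F. ✗
2: successors {3, 5}; ¬p ∧ r there: 3:F, 5:F. ✗
3: successors {4}; ¬p ∧ r there: 4:F. ✗
4: successors {5}; ¬p ∧ r there: 5:F. ✗
5: successors {6}; ¬p ∧ r there: 6:T. ✓
6: successors {2}; ¬p ∧ r there: 2:F. ✗
7: successors {1}; ¬p ∧ r there: 1:T. ✓
— 2 worlds.
For ¬□q:
1: □q is F. ✓
2: □q is F. ✓
3: □q is F. ✓
4: □q is F. ✓
5: □q is F. ✓
6: □q is F. ✓
7: □q is F. ✓
— 7 worlds.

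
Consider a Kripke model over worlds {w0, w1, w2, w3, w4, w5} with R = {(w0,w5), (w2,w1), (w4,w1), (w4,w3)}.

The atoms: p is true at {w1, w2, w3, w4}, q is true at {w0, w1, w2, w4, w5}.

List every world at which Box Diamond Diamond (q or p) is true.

w0: successors {w5}; Diamond Diamond (q or p) there: w5:F. ✗
w1: no successors, so Box Diamond Diamond (q or p) holds vacuously. ✓
w2: successors {w1}; Diamond Diamond (q or p) there: w1:F. ✗
w3: no successors, so Box Diamond Diamond (q or p) holds vacuously. ✓
w4: successors {w1, w3}; Diamond Diamond (q or p) there: w1:F, w3:F. ✗
w5: no successors, so Box Diamond Diamond (q or p) holds vacuously. ✓

{w1, w3, w5}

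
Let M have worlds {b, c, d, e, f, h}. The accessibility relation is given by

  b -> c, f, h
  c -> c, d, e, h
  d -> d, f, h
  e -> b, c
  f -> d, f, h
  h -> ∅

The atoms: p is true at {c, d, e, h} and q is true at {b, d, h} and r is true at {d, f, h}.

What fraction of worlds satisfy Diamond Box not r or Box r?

5/6

b: Diamond Box not r is T, Box r is F. ✓
c: Diamond Box not r is T, Box r is F. ✓
d: Diamond Box not r is T, Box r is T. ✓
e: Diamond Box not r is F, Box r is F. ✗
f: Diamond Box not r is T, Box r is T. ✓
h: Diamond Box not r is F, Box r is T. ✓
That's 5 of 6 worlds, so 5/6.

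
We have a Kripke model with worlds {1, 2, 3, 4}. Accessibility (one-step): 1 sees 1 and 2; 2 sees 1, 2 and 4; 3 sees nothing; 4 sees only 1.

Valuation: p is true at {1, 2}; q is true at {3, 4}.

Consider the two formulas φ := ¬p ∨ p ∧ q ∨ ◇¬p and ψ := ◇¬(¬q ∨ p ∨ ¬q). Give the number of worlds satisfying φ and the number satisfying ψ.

3 and 1

For ¬p ∨ p ∧ q ∨ ◇¬p:
1: ¬p is F, p ∧ q ∨ ◇¬p is F. ✗
2: ¬p is F, p ∧ q ∨ ◇¬p is T. ✓
3: ¬p is T, p ∧ q ∨ ◇¬p is F. ✓
4: ¬p is T, p ∧ q ∨ ◇¬p is F. ✓
— 3 worlds.
For ◇¬(¬q ∨ p ∨ ¬q):
1: successors {1, 2}; ¬(¬q ∨ p ∨ ¬q) there: 1:F, 2:F. ✗
2: successors {1, 2, 4}; ¬(¬q ∨ p ∨ ¬q) there: 1:F, 2:F, 4:T. ✓
3: no successors, so ◇¬(¬q ∨ p ∨ ¬q) fails. ✗
4: successors {1}; ¬(¬q ∨ p ∨ ¬q) there: 1:F. ✗
— 1 world.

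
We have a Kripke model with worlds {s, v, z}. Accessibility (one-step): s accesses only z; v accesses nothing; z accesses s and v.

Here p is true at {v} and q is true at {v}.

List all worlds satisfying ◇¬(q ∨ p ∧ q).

{s, z}

s: successors {z}; ¬(q ∨ p ∧ q) there: z:T. ✓
v: no successors, so ◇¬(q ∨ p ∧ q) fails. ✗
z: successors {s, v}; ¬(q ∨ p ∧ q) there: s:T, v:F. ✓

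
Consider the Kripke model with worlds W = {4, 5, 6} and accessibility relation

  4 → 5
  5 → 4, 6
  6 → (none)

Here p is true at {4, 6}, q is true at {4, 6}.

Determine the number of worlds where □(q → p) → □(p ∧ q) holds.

2

4: □(q → p) is T, □(p ∧ q) is F. ✗
5: □(q → p) is T, □(p ∧ q) is T. ✓
6: □(q → p) is T, □(p ∧ q) is T. ✓
Satisfying worlds: {5, 6}.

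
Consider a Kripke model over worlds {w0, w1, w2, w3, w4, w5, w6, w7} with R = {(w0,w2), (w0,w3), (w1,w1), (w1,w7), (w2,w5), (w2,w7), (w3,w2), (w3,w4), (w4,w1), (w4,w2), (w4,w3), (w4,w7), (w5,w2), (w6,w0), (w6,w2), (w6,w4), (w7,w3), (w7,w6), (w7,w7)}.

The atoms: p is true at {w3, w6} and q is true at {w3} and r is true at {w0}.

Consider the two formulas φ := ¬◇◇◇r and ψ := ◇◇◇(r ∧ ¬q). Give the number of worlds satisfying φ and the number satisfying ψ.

For ¬◇◇◇r:
w0: ◇◇◇r is F. ✓
w1: ◇◇◇r is T. ✗
w2: ◇◇◇r is T. ✗
w3: ◇◇◇r is F. ✓
w4: ◇◇◇r is T. ✗
w5: ◇◇◇r is F. ✓
w6: ◇◇◇r is F. ✓
w7: ◇◇◇r is T. ✗
— 4 worlds.
For ◇◇◇(r ∧ ¬q):
w0: successors {w2, w3}; ◇◇(r ∧ ¬q) there: w2:F, w3:F. ✗
w1: successors {w1, w7}; ◇◇(r ∧ ¬q) there: w1:F, w7:T. ✓
w2: successors {w5, w7}; ◇◇(r ∧ ¬q) there: w5:F, w7:T. ✓
w3: successors {w2, w4}; ◇◇(r ∧ ¬q) there: w2:F, w4:F. ✗
w4: successors {w1, w2, w3, w7}; ◇◇(r ∧ ¬q) there: w1:F, w2:F, w3:F, w7:T. ✓
w5: successors {w2}; ◇◇(r ∧ ¬q) there: w2:F. ✗
w6: successors {w0, w2, w4}; ◇◇(r ∧ ¬q) there: w0:F, w2:F, w4:F. ✗
w7: successors {w3, w6, w7}; ◇◇(r ∧ ¬q) there: w3:F, w6:F, w7:T. ✓
— 4 worlds.

4 and 4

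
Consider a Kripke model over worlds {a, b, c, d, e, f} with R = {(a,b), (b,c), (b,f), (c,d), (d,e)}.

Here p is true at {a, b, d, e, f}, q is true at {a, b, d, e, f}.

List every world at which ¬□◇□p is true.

a: □◇□p is T. ✗
b: □◇□p is F. ✓
c: □◇□p is T. ✗
d: □◇□p is F. ✓
e: □◇□p is T. ✗
f: □◇□p is T. ✗

{b, d}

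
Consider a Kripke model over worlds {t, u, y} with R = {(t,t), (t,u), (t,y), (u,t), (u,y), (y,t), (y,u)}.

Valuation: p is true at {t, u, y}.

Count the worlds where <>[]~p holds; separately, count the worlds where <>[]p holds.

For <>[]~p:
t: successors {t, u, y}; []~p there: t:F, u:F, y:F. ✗
u: successors {t, y}; []~p there: t:F, y:F. ✗
y: successors {t, u}; []~p there: t:F, u:F. ✗
— 0 worlds.
For <>[]p:
t: successors {t, u, y}; []p there: t:T, u:T, y:T. ✓
u: successors {t, y}; []p there: t:T, y:T. ✓
y: successors {t, u}; []p there: t:T, u:T. ✓
— 3 worlds.

0 and 3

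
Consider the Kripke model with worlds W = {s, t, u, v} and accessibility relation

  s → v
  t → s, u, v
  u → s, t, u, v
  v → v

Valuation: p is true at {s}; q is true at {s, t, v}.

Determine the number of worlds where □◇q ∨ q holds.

s: □◇q is T, q is T. ✓
t: □◇q is T, q is T. ✓
u: □◇q is T, q is F. ✓
v: □◇q is T, q is T. ✓
Satisfying worlds: {s, t, u, v}.

4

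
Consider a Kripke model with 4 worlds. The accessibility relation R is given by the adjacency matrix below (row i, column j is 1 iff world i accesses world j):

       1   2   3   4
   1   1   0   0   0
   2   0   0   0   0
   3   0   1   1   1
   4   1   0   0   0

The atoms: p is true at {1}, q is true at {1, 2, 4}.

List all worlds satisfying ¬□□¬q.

{1, 3, 4}

1: □□¬q is F. ✓
2: □□¬q is T. ✗
3: □□¬q is F. ✓
4: □□¬q is F. ✓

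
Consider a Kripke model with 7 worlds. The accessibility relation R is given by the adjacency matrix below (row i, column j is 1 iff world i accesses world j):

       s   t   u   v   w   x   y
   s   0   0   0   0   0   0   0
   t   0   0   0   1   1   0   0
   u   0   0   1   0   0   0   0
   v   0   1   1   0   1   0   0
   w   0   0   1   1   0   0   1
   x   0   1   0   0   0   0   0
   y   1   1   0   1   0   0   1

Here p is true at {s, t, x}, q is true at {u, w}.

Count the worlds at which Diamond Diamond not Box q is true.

5

s: no successors, so Diamond Diamond not Box q fails. ✗
t: successors {v, w}; Diamond not Box q there: v:T, w:T. ✓
u: successors {u}; Diamond not Box q there: u:F. ✗
v: successors {t, u, w}; Diamond not Box q there: t:T, u:F, w:T. ✓
w: successors {u, v, y}; Diamond not Box q there: u:F, v:T, y:T. ✓
x: successors {t}; Diamond not Box q there: t:T. ✓
y: successors {s, t, v, y}; Diamond not Box q there: s:F, t:T, v:T, y:T. ✓
Satisfying worlds: {t, v, w, x, y}.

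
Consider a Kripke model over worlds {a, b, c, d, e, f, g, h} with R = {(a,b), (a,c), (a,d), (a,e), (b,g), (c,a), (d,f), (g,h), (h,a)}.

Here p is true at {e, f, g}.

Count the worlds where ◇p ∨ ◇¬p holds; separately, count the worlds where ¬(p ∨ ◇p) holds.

6 and 2

For ◇p ∨ ◇¬p:
a: ◇p is T, ◇¬p is T. ✓
b: ◇p is T, ◇¬p is F. ✓
c: ◇p is F, ◇¬p is T. ✓
d: ◇p is T, ◇¬p is F. ✓
e: ◇p is F, ◇¬p is F. ✗
f: ◇p is F, ◇¬p is F. ✗
g: ◇p is F, ◇¬p is T. ✓
h: ◇p is F, ◇¬p is T. ✓
— 6 worlds.
For ¬(p ∨ ◇p):
a: p ∨ ◇p is T. ✗
b: p ∨ ◇p is T. ✗
c: p ∨ ◇p is F. ✓
d: p ∨ ◇p is T. ✗
e: p ∨ ◇p is T. ✗
f: p ∨ ◇p is T. ✗
g: p ∨ ◇p is T. ✗
h: p ∨ ◇p is F. ✓
— 2 worlds.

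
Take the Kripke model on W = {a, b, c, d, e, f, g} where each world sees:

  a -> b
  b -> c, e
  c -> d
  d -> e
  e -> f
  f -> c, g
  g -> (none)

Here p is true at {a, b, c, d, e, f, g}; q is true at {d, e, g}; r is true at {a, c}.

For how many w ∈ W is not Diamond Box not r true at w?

a: Diamond Box not r is F. ✓
b: Diamond Box not r is T. ✗
c: Diamond Box not r is T. ✗
d: Diamond Box not r is T. ✗
e: Diamond Box not r is F. ✓
f: Diamond Box not r is T. ✗
g: Diamond Box not r is F. ✓
Satisfying worlds: {a, e, g}.

3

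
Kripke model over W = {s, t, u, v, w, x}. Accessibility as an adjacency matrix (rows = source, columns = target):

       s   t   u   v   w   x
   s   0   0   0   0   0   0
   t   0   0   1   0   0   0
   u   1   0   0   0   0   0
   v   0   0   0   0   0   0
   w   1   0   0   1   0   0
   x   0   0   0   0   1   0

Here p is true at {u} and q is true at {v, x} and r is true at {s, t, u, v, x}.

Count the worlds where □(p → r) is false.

0

s: no successors, so □(p → r) holds vacuously. ✓
t: successors {u}; p → r there: u:T. ✓
u: successors {s}; p → r there: s:T. ✓
v: no successors, so □(p → r) holds vacuously. ✓
w: successors {s, v}; p → r there: s:T, v:T. ✓
x: successors {w}; p → r there: w:T. ✓
Satisfying worlds: {s, t, u, v, w, x}.
So □(p → r) fails at the other 0 worlds.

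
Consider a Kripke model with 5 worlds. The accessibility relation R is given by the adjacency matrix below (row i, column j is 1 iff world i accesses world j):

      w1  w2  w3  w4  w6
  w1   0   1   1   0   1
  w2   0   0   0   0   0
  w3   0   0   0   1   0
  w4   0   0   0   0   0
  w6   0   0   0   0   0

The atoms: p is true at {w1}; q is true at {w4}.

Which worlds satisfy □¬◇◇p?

{w1, w2, w3, w4, w6}

w1: successors {w2, w3, w6}; ¬◇◇p there: w2:T, w3:T, w6:T. ✓
w2: no successors, so □¬◇◇p holds vacuously. ✓
w3: successors {w4}; ¬◇◇p there: w4:T. ✓
w4: no successors, so □¬◇◇p holds vacuously. ✓
w6: no successors, so □¬◇◇p holds vacuously. ✓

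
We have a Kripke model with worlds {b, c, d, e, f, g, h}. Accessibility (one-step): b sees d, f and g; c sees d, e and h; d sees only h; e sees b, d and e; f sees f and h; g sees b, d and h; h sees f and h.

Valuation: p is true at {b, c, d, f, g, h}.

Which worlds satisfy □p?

{b, d, f, g, h}

b: successors {d, f, g}; p there: d:T, f:T, g:T. ✓
c: successors {d, e, h}; p there: d:T, e:F, h:T. ✗
d: successors {h}; p there: h:T. ✓
e: successors {b, d, e}; p there: b:T, d:T, e:F. ✗
f: successors {f, h}; p there: f:T, h:T. ✓
g: successors {b, d, h}; p there: b:T, d:T, h:T. ✓
h: successors {f, h}; p there: f:T, h:T. ✓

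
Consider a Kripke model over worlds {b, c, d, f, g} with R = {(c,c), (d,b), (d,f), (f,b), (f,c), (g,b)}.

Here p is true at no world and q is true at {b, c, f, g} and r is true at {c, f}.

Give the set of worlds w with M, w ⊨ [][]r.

b: no successors, so [][]r holds vacuously. ✓
c: successors {c}; []r there: c:T. ✓
d: successors {b, f}; []r there: b:T, f:F. ✗
f: successors {b, c}; []r there: b:T, c:T. ✓
g: successors {b}; []r there: b:T. ✓

{b, c, f, g}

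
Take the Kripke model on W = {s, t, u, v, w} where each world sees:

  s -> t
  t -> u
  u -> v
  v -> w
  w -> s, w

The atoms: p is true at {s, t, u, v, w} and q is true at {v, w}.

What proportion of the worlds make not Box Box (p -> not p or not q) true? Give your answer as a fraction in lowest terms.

4/5

s: Box Box (p -> not p or not q) is T. ✗
t: Box Box (p -> not p or not q) is F. ✓
u: Box Box (p -> not p or not q) is F. ✓
v: Box Box (p -> not p or not q) is F. ✓
w: Box Box (p -> not p or not q) is F. ✓
That's 4 of 5 worlds, so 4/5.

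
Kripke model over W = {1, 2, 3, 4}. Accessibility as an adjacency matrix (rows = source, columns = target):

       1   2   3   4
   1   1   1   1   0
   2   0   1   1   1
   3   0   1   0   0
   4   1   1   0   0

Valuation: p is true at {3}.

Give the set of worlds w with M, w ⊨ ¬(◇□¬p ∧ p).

{1, 2, 3, 4}

1: ◇□¬p ∧ p is F. ✓
2: ◇□¬p ∧ p is F. ✓
3: ◇□¬p ∧ p is F. ✓
4: ◇□¬p ∧ p is F. ✓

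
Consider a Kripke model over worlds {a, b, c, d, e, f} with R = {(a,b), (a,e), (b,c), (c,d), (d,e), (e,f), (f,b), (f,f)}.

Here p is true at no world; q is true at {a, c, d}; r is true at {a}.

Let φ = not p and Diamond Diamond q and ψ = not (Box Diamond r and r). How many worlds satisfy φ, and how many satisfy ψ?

For not p and Diamond Diamond q:
a: not p is T, Diamond Diamond q is T. ✓
b: not p is T, Diamond Diamond q is T. ✓
c: not p is T, Diamond Diamond q is F. ✗
d: not p is T, Diamond Diamond q is F. ✗
e: not p is T, Diamond Diamond q is F. ✗
f: not p is T, Diamond Diamond q is T. ✓
— 3 worlds.
For not (Box Diamond r and r):
a: Box Diamond r and r is F. ✓
b: Box Diamond r and r is F. ✓
c: Box Diamond r and r is F. ✓
d: Box Diamond r and r is F. ✓
e: Box Diamond r and r is F. ✓
f: Box Diamond r and r is F. ✓
— 6 worlds.

3 and 6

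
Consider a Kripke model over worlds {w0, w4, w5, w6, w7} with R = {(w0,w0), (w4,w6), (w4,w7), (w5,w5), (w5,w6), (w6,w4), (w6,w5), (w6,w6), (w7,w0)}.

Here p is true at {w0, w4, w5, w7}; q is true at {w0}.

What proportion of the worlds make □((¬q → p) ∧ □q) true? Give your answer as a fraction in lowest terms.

2/5

w0: successors {w0}; (¬q → p) ∧ □q there: w0:T. ✓
w4: successors {w6, w7}; (¬q → p) ∧ □q there: w6:F, w7:T. ✗
w5: successors {w5, w6}; (¬q → p) ∧ □q there: w5:F, w6:F. ✗
w6: successors {w4, w5, w6}; (¬q → p) ∧ □q there: w4:F, w5:F, w6:F. ✗
w7: successors {w0}; (¬q → p) ∧ □q there: w0:T. ✓
That's 2 of 5 worlds, so 2/5.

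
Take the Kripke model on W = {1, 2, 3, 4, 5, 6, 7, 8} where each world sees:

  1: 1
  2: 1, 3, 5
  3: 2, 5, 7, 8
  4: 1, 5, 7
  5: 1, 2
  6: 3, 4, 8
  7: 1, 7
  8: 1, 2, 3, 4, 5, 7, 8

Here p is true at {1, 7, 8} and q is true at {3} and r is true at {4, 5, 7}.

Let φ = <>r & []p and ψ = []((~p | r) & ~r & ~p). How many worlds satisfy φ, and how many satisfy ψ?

1 and 0

For <>r & []p:
1: <>r is F, []p is T. ✗
2: <>r is T, []p is F. ✗
3: <>r is T, []p is F. ✗
4: <>r is T, []p is F. ✗
5: <>r is F, []p is F. ✗
6: <>r is T, []p is F. ✗
7: <>r is T, []p is T. ✓
8: <>r is T, []p is F. ✗
— 1 world.
For []((~p | r) & ~r & ~p):
1: successors {1}; (~p | r) & ~r & ~p there: 1:F. ✗
2: successors {1, 3, 5}; (~p | r) & ~r & ~p there: 1:F, 3:T, 5:F. ✗
3: successors {2, 5, 7, 8}; (~p | r) & ~r & ~p there: 2:T, 5:F, 7:F, 8:F. ✗
4: successors {1, 5, 7}; (~p | r) & ~r & ~p there: 1:F, 5:F, 7:F. ✗
5: successors {1, 2}; (~p | r) & ~r & ~p there: 1:F, 2:T. ✗
6: successors {3, 4, 8}; (~p | r) & ~r & ~p there: 3:T, 4:F, 8:F. ✗
7: successors {1, 7}; (~p | r) & ~r & ~p there: 1:F, 7:F. ✗
8: successors {1, 2, 3, 4, 5, 7, 8}; (~p | r) & ~r & ~p there: 1:F, 2:T, 3:T, 4:F, 5:F, 7:F, 8:F. ✗
— 0 worlds.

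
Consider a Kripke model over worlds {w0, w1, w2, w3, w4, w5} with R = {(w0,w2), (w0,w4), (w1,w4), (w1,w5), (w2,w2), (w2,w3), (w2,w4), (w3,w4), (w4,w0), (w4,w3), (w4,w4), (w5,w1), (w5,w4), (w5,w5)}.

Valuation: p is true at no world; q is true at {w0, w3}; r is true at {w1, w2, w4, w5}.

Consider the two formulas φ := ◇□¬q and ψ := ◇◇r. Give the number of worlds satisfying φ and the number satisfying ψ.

For ◇□¬q:
w0: successors {w2, w4}; □¬q there: w2:F, w4:F. ✗
w1: successors {w4, w5}; □¬q there: w4:F, w5:T. ✓
w2: successors {w2, w3, w4}; □¬q there: w2:F, w3:T, w4:F. ✓
w3: successors {w4}; □¬q there: w4:F. ✗
w4: successors {w0, w3, w4}; □¬q there: w0:T, w3:T, w4:F. ✓
w5: successors {w1, w4, w5}; □¬q there: w1:T, w4:F, w5:T. ✓
— 4 worlds.
For ◇◇r:
w0: successors {w2, w4}; ◇r there: w2:T, w4:T. ✓
w1: successors {w4, w5}; ◇r there: w4:T, w5:T. ✓
w2: successors {w2, w3, w4}; ◇r there: w2:T, w3:T, w4:T. ✓
w3: successors {w4}; ◇r there: w4:T. ✓
w4: successors {w0, w3, w4}; ◇r there: w0:T, w3:T, w4:T. ✓
w5: successors {w1, w4, w5}; ◇r there: w1:T, w4:T, w5:T. ✓
— 6 worlds.

4 and 6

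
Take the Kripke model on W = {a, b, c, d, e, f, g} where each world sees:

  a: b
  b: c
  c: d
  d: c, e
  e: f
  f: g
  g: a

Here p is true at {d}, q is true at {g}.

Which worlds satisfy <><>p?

{b, d}

a: successors {b}; <>p there: b:F. ✗
b: successors {c}; <>p there: c:T. ✓
c: successors {d}; <>p there: d:F. ✗
d: successors {c, e}; <>p there: c:T, e:F. ✓
e: successors {f}; <>p there: f:F. ✗
f: successors {g}; <>p there: g:F. ✗
g: successors {a}; <>p there: a:F. ✗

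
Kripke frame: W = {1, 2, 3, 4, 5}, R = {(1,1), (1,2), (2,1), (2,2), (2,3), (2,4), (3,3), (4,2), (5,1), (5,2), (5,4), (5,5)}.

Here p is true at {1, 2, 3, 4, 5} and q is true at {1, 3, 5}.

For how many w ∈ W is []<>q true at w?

1: successors {1, 2}; <>q there: 1:T, 2:T. ✓
2: successors {1, 2, 3, 4}; <>q there: 1:T, 2:T, 3:T, 4:F. ✗
3: successors {3}; <>q there: 3:T. ✓
4: successors {2}; <>q there: 2:T. ✓
5: successors {1, 2, 4, 5}; <>q there: 1:T, 2:T, 4:F, 5:T. ✗
Satisfying worlds: {1, 3, 4}.

3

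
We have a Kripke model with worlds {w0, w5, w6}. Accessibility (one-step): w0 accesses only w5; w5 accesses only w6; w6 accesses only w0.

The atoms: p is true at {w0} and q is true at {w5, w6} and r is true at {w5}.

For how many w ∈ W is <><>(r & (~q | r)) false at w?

2

w0: successors {w5}; <>(r & (~q | r)) there: w5:F. ✗
w5: successors {w6}; <>(r & (~q | r)) there: w6:F. ✗
w6: successors {w0}; <>(r & (~q | r)) there: w0:T. ✓
Satisfying worlds: {w6}.
So <><>(r & (~q | r)) fails at the other 2 worlds.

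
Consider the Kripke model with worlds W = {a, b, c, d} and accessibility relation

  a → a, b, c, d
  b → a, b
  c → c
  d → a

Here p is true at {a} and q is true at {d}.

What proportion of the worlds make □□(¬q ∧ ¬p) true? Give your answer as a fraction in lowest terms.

1/4

a: successors {a, b, c, d}; □(¬q ∧ ¬p) there: a:F, b:F, c:T, d:F. ✗
b: successors {a, b}; □(¬q ∧ ¬p) there: a:F, b:F. ✗
c: successors {c}; □(¬q ∧ ¬p) there: c:T. ✓
d: successors {a}; □(¬q ∧ ¬p) there: a:F. ✗
That's 1 of 4 worlds, so 1/4.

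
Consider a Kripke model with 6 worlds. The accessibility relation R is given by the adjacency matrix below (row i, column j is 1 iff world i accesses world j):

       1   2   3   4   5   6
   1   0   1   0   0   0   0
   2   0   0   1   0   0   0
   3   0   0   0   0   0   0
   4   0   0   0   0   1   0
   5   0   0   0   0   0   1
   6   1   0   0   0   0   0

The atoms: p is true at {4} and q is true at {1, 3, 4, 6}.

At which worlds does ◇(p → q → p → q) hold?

{1, 2, 4, 5, 6}

1: successors {2}; p → q → p → q there: 2:T. ✓
2: successors {3}; p → q → p → q there: 3:T. ✓
3: no successors, so ◇(p → q → p → q) fails. ✗
4: successors {5}; p → q → p → q there: 5:T. ✓
5: successors {6}; p → q → p → q there: 6:T. ✓
6: successors {1}; p → q → p → q there: 1:T. ✓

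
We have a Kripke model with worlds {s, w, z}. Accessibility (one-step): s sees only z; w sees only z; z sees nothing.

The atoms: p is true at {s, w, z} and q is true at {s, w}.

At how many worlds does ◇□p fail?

1

s: successors {z}; □p there: z:T. ✓
w: successors {z}; □p there: z:T. ✓
z: no successors, so ◇□p fails. ✗
Satisfying worlds: {s, w}.
So ◇□p fails at the other 1 world.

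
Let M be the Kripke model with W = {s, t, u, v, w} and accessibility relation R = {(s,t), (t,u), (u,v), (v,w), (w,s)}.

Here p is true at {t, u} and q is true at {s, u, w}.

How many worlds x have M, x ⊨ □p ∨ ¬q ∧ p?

s: □p is T, ¬q ∧ p is F. ✓
t: □p is T, ¬q ∧ p is T. ✓
u: □p is F, ¬q ∧ p is F. ✗
v: □p is F, ¬q ∧ p is F. ✗
w: □p is F, ¬q ∧ p is F. ✗
Satisfying worlds: {s, t}.

2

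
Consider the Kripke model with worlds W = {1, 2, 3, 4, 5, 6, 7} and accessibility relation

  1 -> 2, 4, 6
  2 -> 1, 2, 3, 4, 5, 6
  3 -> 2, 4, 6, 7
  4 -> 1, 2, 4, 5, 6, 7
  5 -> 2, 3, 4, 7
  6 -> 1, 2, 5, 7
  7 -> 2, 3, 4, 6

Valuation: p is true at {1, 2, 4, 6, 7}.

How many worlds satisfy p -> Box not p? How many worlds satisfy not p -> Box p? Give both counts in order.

For p -> Box not p:
1: p is T, Box not p is F. ✗
2: p is T, Box not p is F. ✗
3: p is F, Box not p is F. ✓
4: p is T, Box not p is F. ✗
5: p is F, Box not p is F. ✓
6: p is T, Box not p is F. ✗
7: p is T, Box not p is F. ✗
— 2 worlds.
For not p -> Box p:
1: not p is F, Box p is T. ✓
2: not p is F, Box p is F. ✓
3: not p is T, Box p is T. ✓
4: not p is F, Box p is F. ✓
5: not p is T, Box p is F. ✗
6: not p is F, Box p is F. ✓
7: not p is F, Box p is F. ✓
— 6 worlds.

2 and 6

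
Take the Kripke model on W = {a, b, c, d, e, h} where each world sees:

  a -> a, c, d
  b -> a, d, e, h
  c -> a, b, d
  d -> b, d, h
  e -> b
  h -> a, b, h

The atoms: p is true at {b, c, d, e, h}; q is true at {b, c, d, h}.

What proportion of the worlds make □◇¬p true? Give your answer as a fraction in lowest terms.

a: successors {a, c, d}; ◇¬p there: a:T, c:T, d:F. ✗
b: successors {a, d, e, h}; ◇¬p there: a:T, d:F, e:F, h:T. ✗
c: successors {a, b, d}; ◇¬p there: a:T, b:T, d:F. ✗
d: successors {b, d, h}; ◇¬p there: b:T, d:F, h:T. ✗
e: successors {b}; ◇¬p there: b:T. ✓
h: successors {a, b, h}; ◇¬p there: a:T, b:T, h:T. ✓
That's 2 of 6 worlds, so 2/6 = 1/3.

1/3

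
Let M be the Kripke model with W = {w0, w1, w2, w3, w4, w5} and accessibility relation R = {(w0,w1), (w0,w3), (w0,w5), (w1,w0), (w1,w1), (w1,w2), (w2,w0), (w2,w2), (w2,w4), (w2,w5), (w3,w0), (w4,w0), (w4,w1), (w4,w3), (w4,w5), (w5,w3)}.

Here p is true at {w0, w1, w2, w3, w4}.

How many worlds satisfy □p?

w0: successors {w1, w3, w5}; p there: w1:T, w3:T, w5:F. ✗
w1: successors {w0, w1, w2}; p there: w0:T, w1:T, w2:T. ✓
w2: successors {w0, w2, w4, w5}; p there: w0:T, w2:T, w4:T, w5:F. ✗
w3: successors {w0}; p there: w0:T. ✓
w4: successors {w0, w1, w3, w5}; p there: w0:T, w1:T, w3:T, w5:F. ✗
w5: successors {w3}; p there: w3:T. ✓
Satisfying worlds: {w1, w3, w5}.

3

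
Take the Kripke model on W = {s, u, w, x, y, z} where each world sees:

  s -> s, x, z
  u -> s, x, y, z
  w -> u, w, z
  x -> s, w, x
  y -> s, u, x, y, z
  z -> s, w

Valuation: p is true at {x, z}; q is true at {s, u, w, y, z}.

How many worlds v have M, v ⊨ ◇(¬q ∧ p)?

s: successors {s, x, z}; ¬q ∧ p there: s:F, x:T, z:F. ✓
u: successors {s, x, y, z}; ¬q ∧ p there: s:F, x:T, y:F, z:F. ✓
w: successors {u, w, z}; ¬q ∧ p there: u:F, w:F, z:F. ✗
x: successors {s, w, x}; ¬q ∧ p there: s:F, w:F, x:T. ✓
y: successors {s, u, x, y, z}; ¬q ∧ p there: s:F, u:F, x:T, y:F, z:F. ✓
z: successors {s, w}; ¬q ∧ p there: s:F, w:F. ✗
Satisfying worlds: {s, u, x, y}.

4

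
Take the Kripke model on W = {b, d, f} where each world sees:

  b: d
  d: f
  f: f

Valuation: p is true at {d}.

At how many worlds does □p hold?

b: successors {d}; p there: d:T. ✓
d: successors {f}; p there: f:F. ✗
f: successors {f}; p there: f:F. ✗
Satisfying worlds: {b}.

1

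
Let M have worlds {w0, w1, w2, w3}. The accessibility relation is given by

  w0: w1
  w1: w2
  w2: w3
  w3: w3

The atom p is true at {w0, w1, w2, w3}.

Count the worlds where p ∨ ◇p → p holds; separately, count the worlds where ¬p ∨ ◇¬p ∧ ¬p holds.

For p ∨ ◇p → p:
w0: p ∨ ◇p is T, p is T. ✓
w1: p ∨ ◇p is T, p is T. ✓
w2: p ∨ ◇p is T, p is T. ✓
w3: p ∨ ◇p is T, p is T. ✓
— 4 worlds.
For ¬p ∨ ◇¬p ∧ ¬p:
w0: ¬p is F, ◇¬p ∧ ¬p is F. ✗
w1: ¬p is F, ◇¬p ∧ ¬p is F. ✗
w2: ¬p is F, ◇¬p ∧ ¬p is F. ✗
w3: ¬p is F, ◇¬p ∧ ¬p is F. ✗
— 0 worlds.

4 and 0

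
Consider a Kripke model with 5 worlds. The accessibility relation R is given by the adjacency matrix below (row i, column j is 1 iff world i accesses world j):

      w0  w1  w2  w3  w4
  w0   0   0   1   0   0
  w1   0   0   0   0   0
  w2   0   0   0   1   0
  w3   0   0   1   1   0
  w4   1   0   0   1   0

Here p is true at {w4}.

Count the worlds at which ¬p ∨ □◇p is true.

w0: ¬p is T, □◇p is F. ✓
w1: ¬p is T, □◇p is T. ✓
w2: ¬p is T, □◇p is F. ✓
w3: ¬p is T, □◇p is F. ✓
w4: ¬p is F, □◇p is F. ✗
Satisfying worlds: {w0, w1, w2, w3}.

4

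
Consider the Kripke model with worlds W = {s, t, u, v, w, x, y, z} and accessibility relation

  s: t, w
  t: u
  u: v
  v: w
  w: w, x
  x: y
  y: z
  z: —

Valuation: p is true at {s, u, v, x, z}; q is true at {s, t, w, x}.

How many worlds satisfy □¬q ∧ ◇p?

s: □¬q is F, ◇p is F. ✗
t: □¬q is T, ◇p is T. ✓
u: □¬q is T, ◇p is T. ✓
v: □¬q is F, ◇p is F. ✗
w: □¬q is F, ◇p is T. ✗
x: □¬q is T, ◇p is F. ✗
y: □¬q is T, ◇p is T. ✓
z: □¬q is T, ◇p is F. ✗
Satisfying worlds: {t, u, y}.

3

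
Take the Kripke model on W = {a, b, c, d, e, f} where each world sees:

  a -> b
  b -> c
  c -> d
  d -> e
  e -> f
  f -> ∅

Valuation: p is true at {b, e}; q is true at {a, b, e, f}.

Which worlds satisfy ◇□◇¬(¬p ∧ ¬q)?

{b, c, e}

a: successors {b}; □◇¬(¬p ∧ ¬q) there: b:F. ✗
b: successors {c}; □◇¬(¬p ∧ ¬q) there: c:T. ✓
c: successors {d}; □◇¬(¬p ∧ ¬q) there: d:T. ✓
d: successors {e}; □◇¬(¬p ∧ ¬q) there: e:F. ✗
e: successors {f}; □◇¬(¬p ∧ ¬q) there: f:T. ✓
f: no successors, so ◇□◇¬(¬p ∧ ¬q) fails. ✗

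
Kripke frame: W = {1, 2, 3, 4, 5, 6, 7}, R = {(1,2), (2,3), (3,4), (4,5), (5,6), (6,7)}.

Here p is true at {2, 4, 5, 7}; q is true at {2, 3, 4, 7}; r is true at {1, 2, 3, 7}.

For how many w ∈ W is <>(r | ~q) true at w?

1: successors {2}; r | ~q there: 2:T. ✓
2: successors {3}; r | ~q there: 3:T. ✓
3: successors {4}; r | ~q there: 4:F. ✗
4: successors {5}; r | ~q there: 5:T. ✓
5: successors {6}; r | ~q there: 6:T. ✓
6: successors {7}; r | ~q there: 7:T. ✓
7: no successors, so <>(r | ~q) fails. ✗
Satisfying worlds: {1, 2, 4, 5, 6}.

5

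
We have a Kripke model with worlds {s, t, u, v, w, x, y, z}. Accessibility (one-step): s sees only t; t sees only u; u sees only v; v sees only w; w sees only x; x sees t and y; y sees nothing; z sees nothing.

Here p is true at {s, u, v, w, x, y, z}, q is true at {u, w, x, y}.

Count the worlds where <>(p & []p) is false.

4

s: successors {t}; p & []p there: t:F. ✗
t: successors {u}; p & []p there: u:T. ✓
u: successors {v}; p & []p there: v:T. ✓
v: successors {w}; p & []p there: w:T. ✓
w: successors {x}; p & []p there: x:F. ✗
x: successors {t, y}; p & []p there: t:F, y:T. ✓
y: no successors, so <>(p & []p) fails. ✗
z: no successors, so <>(p & []p) fails. ✗
Satisfying worlds: {t, u, v, x}.
So <>(p & []p) fails at the other 4 worlds.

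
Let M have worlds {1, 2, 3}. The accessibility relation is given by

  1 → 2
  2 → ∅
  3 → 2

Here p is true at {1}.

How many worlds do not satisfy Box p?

1: successors {2}; p there: 2:F. ✗
2: no successors, so Box p holds vacuously. ✓
3: successors {2}; p there: 2:F. ✗
Satisfying worlds: {2}.
So Box p fails at the other 2 worlds.

2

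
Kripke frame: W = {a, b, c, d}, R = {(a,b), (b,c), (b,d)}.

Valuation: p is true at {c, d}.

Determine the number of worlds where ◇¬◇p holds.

a: successors {b}; ¬◇p there: b:F. ✗
b: successors {c, d}; ¬◇p there: c:T, d:T. ✓
c: no successors, so ◇¬◇p fails. ✗
d: no successors, so ◇¬◇p fails. ✗
Satisfying worlds: {b}.

1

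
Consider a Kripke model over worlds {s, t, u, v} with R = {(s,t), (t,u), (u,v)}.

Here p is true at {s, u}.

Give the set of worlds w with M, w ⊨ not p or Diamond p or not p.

{t, v}

s: not p is F, Diamond p or not p is F. ✗
t: not p is T, Diamond p or not p is T. ✓
u: not p is F, Diamond p or not p is F. ✗
v: not p is T, Diamond p or not p is T. ✓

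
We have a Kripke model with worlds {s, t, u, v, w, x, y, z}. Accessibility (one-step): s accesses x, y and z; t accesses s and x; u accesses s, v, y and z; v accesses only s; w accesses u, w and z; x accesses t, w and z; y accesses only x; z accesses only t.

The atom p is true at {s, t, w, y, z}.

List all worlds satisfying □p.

s: successors {x, y, z}; p there: x:F, y:T, z:T. ✗
t: successors {s, x}; p there: s:T, x:F. ✗
u: successors {s, v, y, z}; p there: s:T, v:F, y:T, z:T. ✗
v: successors {s}; p there: s:T. ✓
w: successors {u, w, z}; p there: u:F, w:T, z:T. ✗
x: successors {t, w, z}; p there: t:T, w:T, z:T. ✓
y: successors {x}; p there: x:F. ✗
z: successors {t}; p there: t:T. ✓

{v, x, z}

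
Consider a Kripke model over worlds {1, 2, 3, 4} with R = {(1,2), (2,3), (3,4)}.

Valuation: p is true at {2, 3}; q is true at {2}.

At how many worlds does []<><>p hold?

1: successors {2}; <><>p there: 2:F. ✗
2: successors {3}; <><>p there: 3:F. ✗
3: successors {4}; <><>p there: 4:F. ✗
4: no successors, so []<><>p holds vacuously. ✓
Satisfying worlds: {4}.

1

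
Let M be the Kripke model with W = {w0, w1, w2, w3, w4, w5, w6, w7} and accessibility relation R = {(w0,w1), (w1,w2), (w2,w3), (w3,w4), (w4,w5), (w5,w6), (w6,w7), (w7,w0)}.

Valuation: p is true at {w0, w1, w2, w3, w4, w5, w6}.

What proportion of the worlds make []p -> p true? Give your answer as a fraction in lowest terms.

w0: []p is T, p is T. ✓
w1: []p is T, p is T. ✓
w2: []p is T, p is T. ✓
w3: []p is T, p is T. ✓
w4: []p is T, p is T. ✓
w5: []p is T, p is T. ✓
w6: []p is F, p is T. ✓
w7: []p is T, p is F. ✗
That's 7 of 8 worlds, so 7/8.

7/8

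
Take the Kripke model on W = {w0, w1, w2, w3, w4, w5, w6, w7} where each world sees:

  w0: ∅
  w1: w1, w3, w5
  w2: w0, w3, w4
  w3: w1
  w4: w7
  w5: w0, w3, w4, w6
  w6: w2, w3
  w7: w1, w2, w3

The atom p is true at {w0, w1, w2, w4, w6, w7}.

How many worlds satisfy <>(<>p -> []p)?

5

w0: no successors, so <>(<>p -> []p) fails. ✗
w1: successors {w1, w3, w5}; <>p -> []p there: w1:F, w3:T, w5:F. ✓
w2: successors {w0, w3, w4}; <>p -> []p there: w0:T, w3:T, w4:T. ✓
w3: successors {w1}; <>p -> []p there: w1:F. ✗
w4: successors {w7}; <>p -> []p there: w7:F. ✗
w5: successors {w0, w3, w4, w6}; <>p -> []p there: w0:T, w3:T, w4:T, w6:F. ✓
w6: successors {w2, w3}; <>p -> []p there: w2:F, w3:T. ✓
w7: successors {w1, w2, w3}; <>p -> []p there: w1:F, w2:F, w3:T. ✓
Satisfying worlds: {w1, w2, w5, w6, w7}.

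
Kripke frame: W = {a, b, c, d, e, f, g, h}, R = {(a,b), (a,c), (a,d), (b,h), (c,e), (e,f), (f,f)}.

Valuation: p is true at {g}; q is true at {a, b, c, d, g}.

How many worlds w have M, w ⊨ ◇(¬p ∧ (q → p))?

4

a: successors {b, c, d}; ¬p ∧ (q → p) there: b:F, c:F, d:F. ✗
b: successors {h}; ¬p ∧ (q → p) there: h:T. ✓
c: successors {e}; ¬p ∧ (q → p) there: e:T. ✓
d: no successors, so ◇(¬p ∧ (q → p)) fails. ✗
e: successors {f}; ¬p ∧ (q → p) there: f:T. ✓
f: successors {f}; ¬p ∧ (q → p) there: f:T. ✓
g: no successors, so ◇(¬p ∧ (q → p)) fails. ✗
h: no successors, so ◇(¬p ∧ (q → p)) fails. ✗
Satisfying worlds: {b, c, e, f}.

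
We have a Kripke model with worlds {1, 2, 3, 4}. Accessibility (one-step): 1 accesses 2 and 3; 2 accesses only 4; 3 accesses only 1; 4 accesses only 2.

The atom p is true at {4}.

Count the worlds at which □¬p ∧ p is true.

1: □¬p is T, p is F. ✗
2: □¬p is F, p is F. ✗
3: □¬p is T, p is F. ✗
4: □¬p is T, p is T. ✓
Satisfying worlds: {4}.

1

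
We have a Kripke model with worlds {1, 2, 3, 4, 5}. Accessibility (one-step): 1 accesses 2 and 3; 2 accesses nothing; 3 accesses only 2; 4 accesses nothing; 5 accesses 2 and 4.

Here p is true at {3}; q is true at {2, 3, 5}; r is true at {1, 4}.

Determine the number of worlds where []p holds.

2

1: successors {2, 3}; p there: 2:F, 3:T. ✗
2: no successors, so []p holds vacuously. ✓
3: successors {2}; p there: 2:F. ✗
4: no successors, so []p holds vacuously. ✓
5: successors {2, 4}; p there: 2:F, 4:F. ✗
Satisfying worlds: {2, 4}.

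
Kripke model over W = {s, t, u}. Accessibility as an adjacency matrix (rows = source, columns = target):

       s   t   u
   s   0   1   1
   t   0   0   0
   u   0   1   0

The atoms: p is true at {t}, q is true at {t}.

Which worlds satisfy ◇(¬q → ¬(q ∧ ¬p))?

{s, u}

s: successors {t, u}; ¬q → ¬(q ∧ ¬p) there: t:T, u:T. ✓
t: no successors, so ◇(¬q → ¬(q ∧ ¬p)) fails. ✗
u: successors {t}; ¬q → ¬(q ∧ ¬p) there: t:T. ✓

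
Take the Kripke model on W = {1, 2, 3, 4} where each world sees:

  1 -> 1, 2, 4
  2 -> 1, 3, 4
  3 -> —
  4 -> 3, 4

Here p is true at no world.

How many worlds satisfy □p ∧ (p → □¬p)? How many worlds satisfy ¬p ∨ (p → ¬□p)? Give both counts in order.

For □p ∧ (p → □¬p):
1: □p is F, p → □¬p is T. ✗
2: □p is F, p → □¬p is T. ✗
3: □p is T, p → □¬p is T. ✓
4: □p is F, p → □¬p is T. ✗
— 1 world.
For ¬p ∨ (p → ¬□p):
1: ¬p is T, p → ¬□p is T. ✓
2: ¬p is T, p → ¬□p is T. ✓
3: ¬p is T, p → ¬□p is T. ✓
4: ¬p is T, p → ¬□p is T. ✓
— 4 worlds.

1 and 4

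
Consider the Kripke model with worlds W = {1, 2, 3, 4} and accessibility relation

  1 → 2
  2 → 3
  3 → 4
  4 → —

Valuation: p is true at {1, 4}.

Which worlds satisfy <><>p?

{2}

1: successors {2}; <>p there: 2:F. ✗
2: successors {3}; <>p there: 3:T. ✓
3: successors {4}; <>p there: 4:F. ✗
4: no successors, so <><>p fails. ✗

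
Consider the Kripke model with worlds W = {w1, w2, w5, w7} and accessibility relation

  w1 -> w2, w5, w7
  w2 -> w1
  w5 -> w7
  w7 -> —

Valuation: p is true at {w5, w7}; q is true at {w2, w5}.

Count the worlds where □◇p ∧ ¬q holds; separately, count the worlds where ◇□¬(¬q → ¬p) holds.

1 and 2

For □◇p ∧ ¬q:
w1: □◇p is F, ¬q is T. ✗
w2: □◇p is T, ¬q is F. ✗
w5: □◇p is F, ¬q is F. ✗
w7: □◇p is T, ¬q is T. ✓
— 1 world.
For ◇□¬(¬q → ¬p):
w1: successors {w2, w5, w7}; □¬(¬q → ¬p) there: w2:F, w5:T, w7:T. ✓
w2: successors {w1}; □¬(¬q → ¬p) there: w1:F. ✗
w5: successors {w7}; □¬(¬q → ¬p) there: w7:T. ✓
w7: no successors, so ◇□¬(¬q → ¬p) fails. ✗
— 2 worlds.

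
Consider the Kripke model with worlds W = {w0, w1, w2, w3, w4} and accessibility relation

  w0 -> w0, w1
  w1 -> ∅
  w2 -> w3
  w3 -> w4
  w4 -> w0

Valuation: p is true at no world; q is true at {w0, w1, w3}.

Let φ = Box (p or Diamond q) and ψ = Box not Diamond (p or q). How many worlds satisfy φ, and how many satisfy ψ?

3 and 2

For Box (p or Diamond q):
w0: successors {w0, w1}; p or Diamond q there: w0:T, w1:F. ✗
w1: no successors, so Box (p or Diamond q) holds vacuously. ✓
w2: successors {w3}; p or Diamond q there: w3:F. ✗
w3: successors {w4}; p or Diamond q there: w4:T. ✓
w4: successors {w0}; p or Diamond q there: w0:T. ✓
— 3 worlds.
For Box not Diamond (p or q):
w0: successors {w0, w1}; not Diamond (p or q) there: w0:F, w1:T. ✗
w1: no successors, so Box not Diamond (p or q) holds vacuously. ✓
w2: successors {w3}; not Diamond (p or q) there: w3:T. ✓
w3: successors {w4}; not Diamond (p or q) there: w4:F. ✗
w4: successors {w0}; not Diamond (p or q) there: w0:F. ✗
— 2 worlds.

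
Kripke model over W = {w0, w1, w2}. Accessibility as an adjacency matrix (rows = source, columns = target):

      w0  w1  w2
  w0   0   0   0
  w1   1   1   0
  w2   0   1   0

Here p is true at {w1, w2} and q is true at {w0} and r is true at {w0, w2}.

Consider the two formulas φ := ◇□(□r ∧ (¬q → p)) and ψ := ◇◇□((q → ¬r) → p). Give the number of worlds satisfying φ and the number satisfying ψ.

For ◇□(□r ∧ (¬q → p)):
w0: no successors, so ◇□(□r ∧ (¬q → p)) fails. ✗
w1: successors {w0, w1}; □(□r ∧ (¬q → p)) there: w0:T, w1:F. ✓
w2: successors {w1}; □(□r ∧ (¬q → p)) there: w1:F. ✗
— 1 world.
For ◇◇□((q → ¬r) → p):
w0: no successors, so ◇◇□((q → ¬r) → p) fails. ✗
w1: successors {w0, w1}; ◇□((q → ¬r) → p) there: w0:F, w1:T. ✓
w2: successors {w1}; ◇□((q → ¬r) → p) there: w1:T. ✓
— 2 worlds.

1 and 2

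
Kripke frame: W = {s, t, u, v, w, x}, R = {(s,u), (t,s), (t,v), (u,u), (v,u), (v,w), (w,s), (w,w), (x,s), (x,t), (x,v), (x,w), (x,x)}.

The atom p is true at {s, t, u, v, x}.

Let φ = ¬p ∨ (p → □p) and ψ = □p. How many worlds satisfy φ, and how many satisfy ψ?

For ¬p ∨ (p → □p):
s: ¬p is F, p → □p is T. ✓
t: ¬p is F, p → □p is T. ✓
u: ¬p is F, p → □p is T. ✓
v: ¬p is F, p → □p is F. ✗
w: ¬p is T, p → □p is T. ✓
x: ¬p is F, p → □p is F. ✗
— 4 worlds.
For □p:
s: successors {u}; p there: u:T. ✓
t: successors {s, v}; p there: s:T, v:T. ✓
u: successors {u}; p there: u:T. ✓
v: successors {u, w}; p there: u:T, w:F. ✗
w: successors {s, w}; p there: s:T, w:F. ✗
x: successors {s, t, v, w, x}; p there: s:T, t:T, v:T, w:F, x:T. ✗
— 3 worlds.

4 and 3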